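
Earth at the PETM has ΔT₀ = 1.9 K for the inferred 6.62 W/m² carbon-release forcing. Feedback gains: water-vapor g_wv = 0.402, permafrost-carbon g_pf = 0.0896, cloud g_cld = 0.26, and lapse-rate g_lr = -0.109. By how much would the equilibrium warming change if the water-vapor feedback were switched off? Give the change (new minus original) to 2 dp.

-2.81 K

Original: g = 0.6426, ΔT = 1.9/(1−0.6426) = 5.3162 K.
Without water-vapor: g' = 0.2406, ΔT' = 1.9/(1−0.2406) = 2.5020 K.
Change = 2.5020 − 5.3162 = -2.81 K.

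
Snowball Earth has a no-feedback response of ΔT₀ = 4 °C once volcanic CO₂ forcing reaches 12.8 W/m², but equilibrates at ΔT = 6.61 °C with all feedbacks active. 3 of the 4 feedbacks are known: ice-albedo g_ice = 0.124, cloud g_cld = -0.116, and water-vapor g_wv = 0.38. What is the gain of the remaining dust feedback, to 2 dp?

0.01

Amplification A = ΔT/ΔT₀ = 6.61/4 = 1.653.
Total gain g = 1 − 1/A = 1 − 1/1.653 = 0.395.
Known gains sum to 0.124 − 0.116 + 0.38 = 0.388.
g_dust = 0.395 − 0.388 = 0.01.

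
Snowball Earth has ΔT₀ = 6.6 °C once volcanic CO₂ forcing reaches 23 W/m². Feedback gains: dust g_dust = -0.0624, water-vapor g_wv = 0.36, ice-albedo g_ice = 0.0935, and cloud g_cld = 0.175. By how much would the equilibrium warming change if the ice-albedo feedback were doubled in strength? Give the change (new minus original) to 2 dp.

4.18 °C

Original: g = 0.5661, ΔT = 6.6/(1−0.5661) = 15.2109 °C.
With doubled ice-albedo: g' = 0.6596, ΔT' = 6.6/(1−0.6596) = 19.3890 °C.
Change = 19.3890 − 15.2109 = 4.18 °C.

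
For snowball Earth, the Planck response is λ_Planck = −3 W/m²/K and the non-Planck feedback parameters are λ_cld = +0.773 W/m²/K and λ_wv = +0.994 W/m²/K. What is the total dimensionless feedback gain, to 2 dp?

0.59

Convert to gains: g_cld = 0.773/3 = 0.2577; g_wv = 0.994/3 = 0.3313.
Total gain g = 0.589.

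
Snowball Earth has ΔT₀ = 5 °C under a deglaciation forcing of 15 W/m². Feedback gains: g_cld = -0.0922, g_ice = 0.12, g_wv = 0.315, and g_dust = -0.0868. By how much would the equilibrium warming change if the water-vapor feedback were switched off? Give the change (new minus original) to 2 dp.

Original: g = 0.256, ΔT = 5/(1−0.256) = 6.7204 °C.
Without water-vapor: g' = -0.059, ΔT' = 5/(1+0.059) = 4.7214 °C.
Change = 4.7214 − 6.7204 = -2.00 °C.

-2.00 °C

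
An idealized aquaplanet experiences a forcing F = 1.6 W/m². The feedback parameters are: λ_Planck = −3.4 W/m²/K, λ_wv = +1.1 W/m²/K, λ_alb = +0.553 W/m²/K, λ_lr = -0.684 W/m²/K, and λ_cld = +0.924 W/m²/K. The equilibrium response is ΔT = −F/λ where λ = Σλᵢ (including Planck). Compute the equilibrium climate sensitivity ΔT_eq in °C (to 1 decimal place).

1.1 °C

Net feedback parameter λ = (−3.4) + (+1.1) + (+0.553) + (-0.684) + (+0.924) = -1.507 W/m²/K.
ΔT = −F/λ = −1.6/(-1.507) = 1.1 °C.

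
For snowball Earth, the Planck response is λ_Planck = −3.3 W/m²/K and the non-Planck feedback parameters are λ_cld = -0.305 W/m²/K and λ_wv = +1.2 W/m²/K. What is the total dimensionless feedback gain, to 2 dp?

Convert to gains: g_cld = -0.305/3.3 = -0.09242; g_wv = 1.2/3.3 = 0.3636.
Total gain g = 0.27118.

0.27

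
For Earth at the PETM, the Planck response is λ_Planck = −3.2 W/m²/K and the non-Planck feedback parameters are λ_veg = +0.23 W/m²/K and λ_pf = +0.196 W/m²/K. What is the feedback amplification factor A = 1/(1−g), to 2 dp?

1.15

Convert to gains: g_veg = 0.23/3.2 = 0.07187; g_pf = 0.196/3.2 = 0.06125.
Total gain g = 0.13312.
A = 1/(1 − 0.13312) = 1.15.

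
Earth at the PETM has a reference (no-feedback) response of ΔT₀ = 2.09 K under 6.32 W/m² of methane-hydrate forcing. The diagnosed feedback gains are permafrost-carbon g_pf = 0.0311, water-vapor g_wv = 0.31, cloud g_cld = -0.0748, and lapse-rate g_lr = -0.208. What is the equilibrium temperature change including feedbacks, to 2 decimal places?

Total gain g = 0.0311 + 0.31 − 0.0748 − 0.208 = 0.0583.
Amplification A = 1/(1 − 0.0583) = 1.062.
ΔT = 2.09 × 1.062 = 2.22 K.

2.22 K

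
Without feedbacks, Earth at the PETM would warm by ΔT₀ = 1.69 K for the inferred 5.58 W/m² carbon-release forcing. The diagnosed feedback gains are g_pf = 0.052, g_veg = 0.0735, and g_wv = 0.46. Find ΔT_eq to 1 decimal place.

Total gain g = 0.052 + 0.0735 + 0.46 = 0.5855.
Amplification A = 1/(1 − 0.5855) = 2.413.
ΔT = 1.69 × 2.413 = 4.1 K.

4.1 K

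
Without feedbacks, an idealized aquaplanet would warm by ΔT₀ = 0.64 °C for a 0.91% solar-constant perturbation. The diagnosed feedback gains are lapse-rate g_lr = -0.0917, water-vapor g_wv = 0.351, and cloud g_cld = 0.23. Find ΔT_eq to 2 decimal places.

Total gain g = -0.0917 + 0.351 + 0.23 = 0.4893.
Amplification A = 1/(1 − 0.4893) = 1.958.
ΔT = 0.64 × 1.958 = 1.25 °C.

1.25 °C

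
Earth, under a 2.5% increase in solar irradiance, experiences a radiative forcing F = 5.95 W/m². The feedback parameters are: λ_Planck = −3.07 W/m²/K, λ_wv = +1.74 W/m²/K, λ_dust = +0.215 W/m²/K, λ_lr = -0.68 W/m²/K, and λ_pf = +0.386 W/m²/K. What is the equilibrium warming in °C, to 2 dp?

4.22 °C

Net feedback parameter λ = (−3.07) + (+1.74) + (+0.215) + (-0.68) + (+0.386) = -1.409 W/m²/K.
ΔT = −F/λ = −5.95/(-1.409) = 4.22 °C.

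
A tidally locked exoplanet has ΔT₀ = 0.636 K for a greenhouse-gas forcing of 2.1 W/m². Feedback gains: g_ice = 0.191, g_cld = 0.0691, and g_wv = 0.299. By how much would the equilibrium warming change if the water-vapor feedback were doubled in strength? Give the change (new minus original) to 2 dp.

3.04 K

Original: g = 0.5591, ΔT = 0.636/(1−0.5591) = 1.4425 K.
With doubled water-vapor: g' = 0.8581, ΔT' = 0.636/(1−0.8581) = 4.4820 K.
Change = 4.4820 − 1.4425 = 3.04 K.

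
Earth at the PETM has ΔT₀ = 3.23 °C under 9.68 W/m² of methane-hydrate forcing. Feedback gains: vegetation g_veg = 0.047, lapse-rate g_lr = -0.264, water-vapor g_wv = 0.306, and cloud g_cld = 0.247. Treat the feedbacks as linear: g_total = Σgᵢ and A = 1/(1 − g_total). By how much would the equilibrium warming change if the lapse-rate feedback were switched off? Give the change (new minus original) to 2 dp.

Original: g = 0.336, ΔT = 3.23/(1−0.336) = 4.8645 °C.
Without lapse-rate: g' = 0.6, ΔT' = 3.23/(1−0.6) = 8.0750 °C.
Change = 8.0750 − 4.8645 = 3.21 °C.

3.21 °C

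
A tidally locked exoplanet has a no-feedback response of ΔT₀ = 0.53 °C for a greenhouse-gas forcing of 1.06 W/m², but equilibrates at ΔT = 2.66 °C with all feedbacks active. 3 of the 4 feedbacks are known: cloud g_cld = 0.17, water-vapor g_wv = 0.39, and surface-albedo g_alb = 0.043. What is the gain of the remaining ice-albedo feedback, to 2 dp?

0.20

Amplification A = ΔT/ΔT₀ = 2.66/0.53 = 5.019.
Total gain g = 1 − 1/A = 1 − 1/5.019 = 0.8008.
Known gains sum to 0.17 + 0.39 + 0.043 = 0.603.
g_ice = 0.8008 − 0.603 = 0.20.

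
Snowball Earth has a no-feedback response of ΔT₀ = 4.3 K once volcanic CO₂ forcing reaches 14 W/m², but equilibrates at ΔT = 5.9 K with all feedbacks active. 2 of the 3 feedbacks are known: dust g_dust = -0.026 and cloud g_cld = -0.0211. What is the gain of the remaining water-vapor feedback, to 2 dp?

Amplification A = ΔT/ΔT₀ = 5.9/4.3 = 1.372.
Total gain g = 1 − 1/A = 1 − 1/1.372 = 0.2711.
Known gains sum to -0.026 − 0.0211 = -0.0471.
g_wv = 0.2711 + 0.0471 = 0.32.

0.32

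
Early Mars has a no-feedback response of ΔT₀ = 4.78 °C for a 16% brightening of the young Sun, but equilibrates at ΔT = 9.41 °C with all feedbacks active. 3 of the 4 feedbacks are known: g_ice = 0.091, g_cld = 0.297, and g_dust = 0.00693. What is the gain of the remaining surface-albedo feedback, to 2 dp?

0.10

Amplification A = ΔT/ΔT₀ = 9.41/4.78 = 1.969.
Total gain g = 1 − 1/A = 1 − 1/1.969 = 0.4921.
Known gains sum to 0.091 + 0.297 + 0.00693 = 0.39493.
g_alb = 0.4921 − 0.39493 = 0.10.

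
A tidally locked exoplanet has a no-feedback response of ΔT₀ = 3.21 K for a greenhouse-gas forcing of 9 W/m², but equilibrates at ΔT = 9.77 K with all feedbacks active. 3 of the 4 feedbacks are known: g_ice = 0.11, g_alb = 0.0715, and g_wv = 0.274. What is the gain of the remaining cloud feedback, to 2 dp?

0.22

Amplification A = ΔT/ΔT₀ = 9.77/3.21 = 3.044.
Total gain g = 1 − 1/A = 1 − 1/3.044 = 0.6715.
Known gains sum to 0.11 + 0.0715 + 0.274 = 0.4555.
g_cld = 0.6715 − 0.4555 = 0.22.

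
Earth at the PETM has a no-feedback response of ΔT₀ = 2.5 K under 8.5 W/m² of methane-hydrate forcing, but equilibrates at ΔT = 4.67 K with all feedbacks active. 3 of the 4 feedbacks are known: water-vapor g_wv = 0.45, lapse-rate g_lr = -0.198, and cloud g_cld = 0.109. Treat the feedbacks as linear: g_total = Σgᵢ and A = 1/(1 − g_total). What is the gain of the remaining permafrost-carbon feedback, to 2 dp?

0.10

Amplification A = ΔT/ΔT₀ = 4.67/2.5 = 1.868.
Total gain g = 1 − 1/A = 1 − 1/1.868 = 0.4647.
Known gains sum to 0.45 − 0.198 + 0.109 = 0.361.
g_pf = 0.4647 − 0.361 = 0.10.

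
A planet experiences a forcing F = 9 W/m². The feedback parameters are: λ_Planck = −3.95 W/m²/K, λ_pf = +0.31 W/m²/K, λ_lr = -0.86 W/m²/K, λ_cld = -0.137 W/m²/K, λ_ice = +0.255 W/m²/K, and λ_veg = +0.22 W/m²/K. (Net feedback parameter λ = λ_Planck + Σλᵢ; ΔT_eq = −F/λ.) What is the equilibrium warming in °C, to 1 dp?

2.2 °C

Net feedback parameter λ = (−3.95) + (+0.31) + (-0.86) + (-0.137) + (+0.255) + (+0.22) = -4.162 W/m²/K.
ΔT = −F/λ = −9/(-4.162) = 2.2 °C.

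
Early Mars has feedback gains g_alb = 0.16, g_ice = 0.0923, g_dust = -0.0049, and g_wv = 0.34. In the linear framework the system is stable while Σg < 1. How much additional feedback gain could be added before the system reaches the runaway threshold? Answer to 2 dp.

Current total gain = 0.16 + 0.0923 − 0.0049 + 0.34 = 0.5874.
Margin to runaway = 1 − 0.5874 = 0.41.

0.41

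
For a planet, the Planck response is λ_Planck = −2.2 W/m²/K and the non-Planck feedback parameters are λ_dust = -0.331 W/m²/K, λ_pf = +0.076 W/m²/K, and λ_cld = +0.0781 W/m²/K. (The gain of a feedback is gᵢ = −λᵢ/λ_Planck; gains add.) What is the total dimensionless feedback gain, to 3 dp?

-0.080

Convert to gains: g_dust = -0.331/2.2 = -0.1505; g_pf = 0.076/2.2 = 0.03455; g_cld = 0.0781/2.2 = 0.0355.
Total gain g = -0.08045.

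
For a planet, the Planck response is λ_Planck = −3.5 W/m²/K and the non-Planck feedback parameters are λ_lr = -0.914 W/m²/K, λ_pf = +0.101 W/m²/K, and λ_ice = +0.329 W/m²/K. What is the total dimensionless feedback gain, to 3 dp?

Convert to gains: g_lr = -0.914/3.5 = -0.2611; g_pf = 0.101/3.5 = 0.02886; g_ice = 0.329/3.5 = 0.094.
Total gain g = -0.13824.

-0.138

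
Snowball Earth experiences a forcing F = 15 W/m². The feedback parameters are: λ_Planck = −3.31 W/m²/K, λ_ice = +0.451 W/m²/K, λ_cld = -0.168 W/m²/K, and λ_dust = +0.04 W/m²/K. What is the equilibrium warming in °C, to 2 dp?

Net feedback parameter λ = (−3.31) + (+0.451) + (-0.168) + (+0.04) = -2.987 W/m²/K.
ΔT = −F/λ = −15/(-2.987) = 5.02 °C.

5.02 °C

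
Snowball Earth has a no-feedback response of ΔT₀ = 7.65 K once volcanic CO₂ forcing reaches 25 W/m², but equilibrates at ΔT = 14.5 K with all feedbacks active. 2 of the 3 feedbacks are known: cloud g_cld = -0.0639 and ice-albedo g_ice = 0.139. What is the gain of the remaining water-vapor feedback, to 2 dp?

0.40

Amplification A = ΔT/ΔT₀ = 14.5/7.65 = 1.895.
Total gain g = 1 − 1/A = 1 − 1/1.895 = 0.4723.
Known gains sum to -0.0639 + 0.139 = 0.0751.
g_wv = 0.4723 − 0.0751 = 0.40.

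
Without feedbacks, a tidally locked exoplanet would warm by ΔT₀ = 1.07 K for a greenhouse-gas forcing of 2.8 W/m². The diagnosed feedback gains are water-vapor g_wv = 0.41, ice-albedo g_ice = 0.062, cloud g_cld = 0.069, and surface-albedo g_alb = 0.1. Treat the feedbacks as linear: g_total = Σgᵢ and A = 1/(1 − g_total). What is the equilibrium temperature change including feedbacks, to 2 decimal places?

2.98 K

Total gain g = 0.41 + 0.062 + 0.069 + 0.1 = 0.641.
Amplification A = 1/(1 − 0.641) = 2.786.
ΔT = 1.07 × 2.786 = 2.98 K.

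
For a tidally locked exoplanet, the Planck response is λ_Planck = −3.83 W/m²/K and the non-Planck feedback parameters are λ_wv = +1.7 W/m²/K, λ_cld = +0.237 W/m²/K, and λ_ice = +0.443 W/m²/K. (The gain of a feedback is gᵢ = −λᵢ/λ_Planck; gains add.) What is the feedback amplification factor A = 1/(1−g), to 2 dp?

2.64

Convert to gains: g_wv = 1.7/3.83 = 0.4439; g_cld = 0.237/3.83 = 0.06188; g_ice = 0.443/3.83 = 0.1157.
Total gain g = 0.62148.
A = 1/(1 − 0.62148) = 2.64.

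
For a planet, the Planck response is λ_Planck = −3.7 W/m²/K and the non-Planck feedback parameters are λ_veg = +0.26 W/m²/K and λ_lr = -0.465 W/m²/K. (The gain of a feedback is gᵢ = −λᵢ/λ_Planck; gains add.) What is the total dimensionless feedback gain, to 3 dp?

-0.055

Convert to gains: g_veg = 0.26/3.7 = 0.07027; g_lr = -0.465/3.7 = -0.1257.
Total gain g = -0.05543.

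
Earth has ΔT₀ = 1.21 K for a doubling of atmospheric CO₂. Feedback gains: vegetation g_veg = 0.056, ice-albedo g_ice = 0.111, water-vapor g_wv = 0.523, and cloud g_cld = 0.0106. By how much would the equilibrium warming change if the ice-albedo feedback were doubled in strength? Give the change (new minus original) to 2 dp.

2.38 K

Original: g = 0.7006, ΔT = 1.21/(1−0.7006) = 4.0414 K.
With doubled ice-albedo: g' = 0.8116, ΔT' = 1.21/(1−0.8116) = 6.4225 K.
Change = 6.4225 − 4.0414 = 2.38 K.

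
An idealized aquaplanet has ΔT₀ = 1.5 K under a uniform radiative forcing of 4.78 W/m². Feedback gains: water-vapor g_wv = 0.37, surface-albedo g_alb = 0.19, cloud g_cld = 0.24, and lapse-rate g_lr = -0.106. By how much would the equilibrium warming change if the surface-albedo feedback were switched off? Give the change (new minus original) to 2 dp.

-1.88 K

Original: g = 0.694, ΔT = 1.5/(1−0.694) = 4.9020 K.
Without surface-albedo: g' = 0.504, ΔT' = 1.5/(1−0.504) = 3.0242 K.
Change = 3.0242 − 4.9020 = -1.88 K.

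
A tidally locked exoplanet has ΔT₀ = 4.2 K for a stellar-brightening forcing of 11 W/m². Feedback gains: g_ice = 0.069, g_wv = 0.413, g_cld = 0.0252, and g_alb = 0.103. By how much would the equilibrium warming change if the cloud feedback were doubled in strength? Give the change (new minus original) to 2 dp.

Original: g = 0.6102, ΔT = 4.2/(1−0.6102) = 10.7748 K.
With doubled cloud: g' = 0.6354, ΔT' = 4.2/(1−0.6354) = 11.5195 K.
Change = 11.5195 − 10.7748 = 0.74 K.

0.74 K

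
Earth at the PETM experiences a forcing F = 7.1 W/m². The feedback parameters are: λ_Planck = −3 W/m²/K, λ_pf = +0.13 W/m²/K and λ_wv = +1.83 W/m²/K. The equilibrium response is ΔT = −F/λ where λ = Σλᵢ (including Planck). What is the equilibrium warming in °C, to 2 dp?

Net feedback parameter λ = (−3) + (+0.13) + (+1.83) = -1.04 W/m²/K.
ΔT = −F/λ = −7.1/(-1.04) = 6.83 °C.

6.83 °C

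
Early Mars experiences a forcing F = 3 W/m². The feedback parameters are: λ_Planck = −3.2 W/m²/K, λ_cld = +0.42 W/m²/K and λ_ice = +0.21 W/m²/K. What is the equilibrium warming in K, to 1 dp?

1.2 K

Net feedback parameter λ = (−3.2) + (+0.42) + (+0.21) = -2.57 W/m²/K.
ΔT = −F/λ = −3/(-2.57) = 1.2 K.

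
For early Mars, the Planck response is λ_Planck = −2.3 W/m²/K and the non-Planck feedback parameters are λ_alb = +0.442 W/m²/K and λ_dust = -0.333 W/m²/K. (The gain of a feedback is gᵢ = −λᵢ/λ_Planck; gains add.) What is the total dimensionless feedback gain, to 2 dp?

Convert to gains: g_alb = 0.442/2.3 = 0.1922; g_dust = -0.333/2.3 = -0.1448.
Total gain g = 0.0474.

0.05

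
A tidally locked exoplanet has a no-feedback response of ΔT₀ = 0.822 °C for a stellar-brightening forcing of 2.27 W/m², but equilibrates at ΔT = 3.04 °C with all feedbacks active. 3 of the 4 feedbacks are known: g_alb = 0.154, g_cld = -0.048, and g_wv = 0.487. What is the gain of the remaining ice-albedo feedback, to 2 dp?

0.14

Amplification A = ΔT/ΔT₀ = 3.04/0.822 = 3.698.
Total gain g = 1 − 1/A = 1 − 1/3.698 = 0.7296.
Known gains sum to 0.154 − 0.048 + 0.487 = 0.593.
g_ice = 0.7296 − 0.593 = 0.14.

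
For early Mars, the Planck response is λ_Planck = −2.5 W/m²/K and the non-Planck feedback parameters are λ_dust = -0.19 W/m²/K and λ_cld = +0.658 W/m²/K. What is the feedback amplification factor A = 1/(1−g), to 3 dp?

Convert to gains: g_dust = -0.19/2.5 = -0.076; g_cld = 0.658/2.5 = 0.2632.
Total gain g = 0.1872.
A = 1/(1 − 0.1872) = 1.230.

1.230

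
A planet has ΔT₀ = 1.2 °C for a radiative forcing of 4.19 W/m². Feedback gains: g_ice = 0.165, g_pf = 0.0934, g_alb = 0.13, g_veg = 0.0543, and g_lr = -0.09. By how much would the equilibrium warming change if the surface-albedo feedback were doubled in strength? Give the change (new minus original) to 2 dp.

0.47 °C

Original: g = 0.3527, ΔT = 1.2/(1−0.3527) = 1.8539 °C.
With doubled surface-albedo: g' = 0.4827, ΔT' = 1.2/(1−0.4827) = 2.3197 °C.
Change = 2.3197 − 1.8539 = 0.47 °C.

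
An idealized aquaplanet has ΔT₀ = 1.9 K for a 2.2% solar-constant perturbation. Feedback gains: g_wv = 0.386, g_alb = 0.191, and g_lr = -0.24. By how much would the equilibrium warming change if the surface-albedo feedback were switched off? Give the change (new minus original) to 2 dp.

-0.64 K

Original: g = 0.337, ΔT = 1.9/(1−0.337) = 2.8658 K.
Without surface-albedo: g' = 0.146, ΔT' = 1.9/(1−0.146) = 2.2248 K.
Change = 2.2248 − 2.8658 = -0.64 K.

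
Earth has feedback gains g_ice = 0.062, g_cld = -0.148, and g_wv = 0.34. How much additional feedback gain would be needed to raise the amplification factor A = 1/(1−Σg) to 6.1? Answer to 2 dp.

0.58

Current total gain = 0.254.
Target gain for A = 6.1: g* = 1 − 1/6.1 = 0.8361.
Additional gain needed = 0.8361 − 0.254 = 0.58.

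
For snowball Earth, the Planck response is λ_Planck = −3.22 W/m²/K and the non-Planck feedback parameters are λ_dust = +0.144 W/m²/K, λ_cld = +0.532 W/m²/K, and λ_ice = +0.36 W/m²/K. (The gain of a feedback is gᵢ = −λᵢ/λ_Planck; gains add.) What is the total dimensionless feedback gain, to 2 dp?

0.32

Convert to gains: g_dust = 0.144/3.22 = 0.04472; g_cld = 0.532/3.22 = 0.1652; g_ice = 0.36/3.22 = 0.1118.
Total gain g = 0.32172.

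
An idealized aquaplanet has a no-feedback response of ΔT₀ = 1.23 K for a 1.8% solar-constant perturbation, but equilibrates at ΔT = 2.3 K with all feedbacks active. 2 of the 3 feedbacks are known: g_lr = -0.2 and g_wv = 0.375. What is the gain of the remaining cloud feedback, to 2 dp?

0.29

Amplification A = ΔT/ΔT₀ = 2.3/1.23 = 1.87.
Total gain g = 1 − 1/A = 1 − 1/1.87 = 0.4652.
Known gains sum to -0.2 + 0.375 = 0.175.
g_cld = 0.4652 − 0.175 = 0.29.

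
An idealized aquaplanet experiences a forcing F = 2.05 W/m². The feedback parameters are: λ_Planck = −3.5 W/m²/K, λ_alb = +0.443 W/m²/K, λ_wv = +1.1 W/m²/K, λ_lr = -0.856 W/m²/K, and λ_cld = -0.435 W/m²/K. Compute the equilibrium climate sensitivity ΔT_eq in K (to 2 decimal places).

Net feedback parameter λ = (−3.5) + (+0.443) + (+1.1) + (-0.856) + (-0.435) = -3.248 W/m²/K.
ΔT = −F/λ = −2.05/(-3.248) = 0.63 K.

0.63 K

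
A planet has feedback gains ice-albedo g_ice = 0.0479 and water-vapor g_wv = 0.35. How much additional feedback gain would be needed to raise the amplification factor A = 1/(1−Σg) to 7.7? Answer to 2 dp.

Current total gain = 0.3979.
Target gain for A = 7.7: g* = 1 − 1/7.7 = 0.8701.
Additional gain needed = 0.8701 − 0.3979 = 0.47.

0.47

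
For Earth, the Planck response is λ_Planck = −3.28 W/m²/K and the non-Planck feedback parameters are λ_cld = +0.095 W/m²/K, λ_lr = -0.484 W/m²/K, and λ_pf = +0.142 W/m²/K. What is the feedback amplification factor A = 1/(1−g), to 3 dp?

Convert to gains: g_cld = 0.095/3.28 = 0.02896; g_lr = -0.484/3.28 = -0.1476; g_pf = 0.142/3.28 = 0.04329.
Total gain g = -0.07535.
A = 1/(1 + 0.07535) = 0.930.

0.930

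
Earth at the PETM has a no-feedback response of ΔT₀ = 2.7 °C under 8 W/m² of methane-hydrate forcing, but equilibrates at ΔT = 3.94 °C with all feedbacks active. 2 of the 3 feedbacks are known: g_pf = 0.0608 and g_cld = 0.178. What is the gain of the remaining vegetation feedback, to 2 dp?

0.08

Amplification A = ΔT/ΔT₀ = 3.94/2.7 = 1.459.
Total gain g = 1 − 1/A = 1 − 1/1.459 = 0.3146.
Known gains sum to 0.0608 + 0.178 = 0.2388.
g_veg = 0.3146 − 0.2388 = 0.08.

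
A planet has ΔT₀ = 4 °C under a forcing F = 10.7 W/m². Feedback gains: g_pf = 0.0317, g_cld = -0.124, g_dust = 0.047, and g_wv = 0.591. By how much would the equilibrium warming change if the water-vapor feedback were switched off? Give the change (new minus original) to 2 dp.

Original: g = 0.5457, ΔT = 4/(1−0.5457) = 8.8048 °C.
Without water-vapor: g' = -0.0453, ΔT' = 4/(1+0.0453) = 3.8267 °C.
Change = 3.8267 − 8.8048 = -4.98 °C.

-4.98 °C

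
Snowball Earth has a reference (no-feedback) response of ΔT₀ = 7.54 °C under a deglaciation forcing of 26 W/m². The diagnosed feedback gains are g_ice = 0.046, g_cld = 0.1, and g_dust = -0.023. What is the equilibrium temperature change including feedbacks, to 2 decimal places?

8.60 °C

Total gain g = 0.046 + 0.1 − 0.023 = 0.123.
Amplification A = 1/(1 − 0.123) = 1.14.
ΔT = 7.54 × 1.14 = 8.60 °C.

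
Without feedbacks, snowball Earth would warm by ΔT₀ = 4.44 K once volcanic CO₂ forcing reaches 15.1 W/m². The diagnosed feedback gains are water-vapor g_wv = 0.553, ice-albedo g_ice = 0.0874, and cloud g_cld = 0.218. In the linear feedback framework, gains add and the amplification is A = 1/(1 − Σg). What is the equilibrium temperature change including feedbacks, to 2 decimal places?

31.36 K

Total gain g = 0.553 + 0.0874 + 0.218 = 0.8584.
Amplification A = 1/(1 − 0.8584) = 7.062.
ΔT = 4.44 × 7.062 = 31.36 K.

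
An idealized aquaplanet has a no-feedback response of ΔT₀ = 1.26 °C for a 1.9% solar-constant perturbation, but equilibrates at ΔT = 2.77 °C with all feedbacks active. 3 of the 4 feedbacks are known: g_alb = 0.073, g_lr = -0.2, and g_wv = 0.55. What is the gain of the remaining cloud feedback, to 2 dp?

Amplification A = ΔT/ΔT₀ = 2.77/1.26 = 2.198.
Total gain g = 1 − 1/A = 1 − 1/2.198 = 0.545.
Known gains sum to 0.073 − 0.2 + 0.55 = 0.423.
g_cld = 0.545 − 0.423 = 0.12.

0.12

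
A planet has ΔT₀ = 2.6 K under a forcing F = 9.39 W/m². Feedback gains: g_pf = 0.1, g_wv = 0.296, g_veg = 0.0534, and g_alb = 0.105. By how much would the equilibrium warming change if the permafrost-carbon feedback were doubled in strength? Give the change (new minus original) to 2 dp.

Original: g = 0.5544, ΔT = 2.6/(1−0.5544) = 5.8348 K.
With doubled permafrost-carbon: g' = 0.6544, ΔT' = 2.6/(1−0.6544) = 7.5231 K.
Change = 7.5231 − 5.8348 = 1.69 K.

1.69 K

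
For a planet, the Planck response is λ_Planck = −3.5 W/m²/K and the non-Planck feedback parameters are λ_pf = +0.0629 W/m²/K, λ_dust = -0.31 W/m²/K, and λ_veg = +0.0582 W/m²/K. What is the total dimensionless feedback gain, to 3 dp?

Convert to gains: g_pf = 0.0629/3.5 = 0.01797; g_dust = -0.31/3.5 = -0.08857; g_veg = 0.0582/3.5 = 0.01663.
Total gain g = -0.05397.

-0.054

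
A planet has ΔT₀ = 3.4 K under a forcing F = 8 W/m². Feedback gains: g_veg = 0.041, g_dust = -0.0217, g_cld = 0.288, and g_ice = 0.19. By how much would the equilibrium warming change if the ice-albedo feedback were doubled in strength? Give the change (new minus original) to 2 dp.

Original: g = 0.4973, ΔT = 3.4/(1−0.4973) = 6.7635 K.
With doubled ice-albedo: g' = 0.6873, ΔT' = 3.4/(1−0.6873) = 10.8730 K.
Change = 10.8730 − 6.7635 = 4.11 K.

4.11 K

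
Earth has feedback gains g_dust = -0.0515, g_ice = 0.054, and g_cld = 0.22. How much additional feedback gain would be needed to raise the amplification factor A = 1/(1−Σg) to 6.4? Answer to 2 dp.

0.62

Current total gain = 0.2225.
Target gain for A = 6.4: g* = 1 − 1/6.4 = 0.8438.
Additional gain needed = 0.8438 − 0.2225 = 0.62.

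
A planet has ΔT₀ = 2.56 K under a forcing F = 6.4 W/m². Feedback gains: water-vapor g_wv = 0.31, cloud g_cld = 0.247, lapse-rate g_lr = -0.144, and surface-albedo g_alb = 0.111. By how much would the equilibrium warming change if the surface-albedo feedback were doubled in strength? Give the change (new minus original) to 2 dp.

1.64 K

Original: g = 0.524, ΔT = 2.56/(1−0.524) = 5.3782 K.
With doubled surface-albedo: g' = 0.635, ΔT' = 2.56/(1−0.635) = 7.0137 K.
Change = 7.0137 − 5.3782 = 1.64 K.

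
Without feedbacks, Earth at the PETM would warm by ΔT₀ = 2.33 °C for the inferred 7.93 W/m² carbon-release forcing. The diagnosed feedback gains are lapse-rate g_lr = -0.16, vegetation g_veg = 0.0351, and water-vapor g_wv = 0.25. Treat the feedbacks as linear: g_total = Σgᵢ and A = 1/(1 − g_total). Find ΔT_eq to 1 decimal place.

2.7 °C

Total gain g = -0.16 + 0.0351 + 0.25 = 0.1251.
Amplification A = 1/(1 − 0.1251) = 1.143.
ΔT = 2.33 × 1.143 = 2.7 °C.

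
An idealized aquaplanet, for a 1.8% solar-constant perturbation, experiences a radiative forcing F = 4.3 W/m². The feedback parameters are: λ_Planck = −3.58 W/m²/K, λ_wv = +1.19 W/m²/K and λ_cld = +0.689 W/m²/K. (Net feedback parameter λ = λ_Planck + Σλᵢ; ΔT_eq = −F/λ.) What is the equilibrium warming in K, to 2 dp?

Net feedback parameter λ = (−3.58) + (+1.19) + (+0.689) = -1.701 W/m²/K.
ΔT = −F/λ = −4.3/(-1.701) = 2.53 K.

2.53 K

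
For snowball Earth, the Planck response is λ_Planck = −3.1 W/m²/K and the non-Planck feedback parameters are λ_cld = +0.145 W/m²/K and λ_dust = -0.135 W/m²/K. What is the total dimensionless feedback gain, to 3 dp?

0.003

Convert to gains: g_cld = 0.145/3.1 = 0.04677; g_dust = -0.135/3.1 = -0.04355.
Total gain g = 0.00322.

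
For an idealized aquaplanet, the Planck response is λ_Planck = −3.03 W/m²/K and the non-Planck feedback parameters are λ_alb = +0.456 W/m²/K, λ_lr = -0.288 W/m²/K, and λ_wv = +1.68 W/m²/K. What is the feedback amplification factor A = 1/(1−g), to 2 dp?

2.56

Convert to gains: g_alb = 0.456/3.03 = 0.1505; g_lr = -0.288/3.03 = -0.09505; g_wv = 1.68/3.03 = 0.5545.
Total gain g = 0.60995.
A = 1/(1 − 0.60995) = 2.56.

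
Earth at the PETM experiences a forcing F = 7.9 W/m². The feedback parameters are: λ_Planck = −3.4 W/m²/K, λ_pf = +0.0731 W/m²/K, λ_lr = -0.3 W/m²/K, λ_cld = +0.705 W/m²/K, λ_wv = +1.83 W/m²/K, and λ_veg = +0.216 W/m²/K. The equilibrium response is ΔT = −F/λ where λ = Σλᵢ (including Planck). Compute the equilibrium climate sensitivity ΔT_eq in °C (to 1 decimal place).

9.0 °C

Net feedback parameter λ = (−3.4) + (+0.0731) + (-0.3) + (+0.705) + (+1.83) + (+0.216) = -0.8759 W/m²/K.
ΔT = −F/λ = −7.9/(-0.8759) = 9.0 °C.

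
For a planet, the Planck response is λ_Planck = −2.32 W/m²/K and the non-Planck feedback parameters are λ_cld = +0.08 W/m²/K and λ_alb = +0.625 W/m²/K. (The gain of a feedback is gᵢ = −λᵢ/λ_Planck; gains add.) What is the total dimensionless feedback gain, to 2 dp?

Convert to gains: g_cld = 0.08/2.32 = 0.03448; g_alb = 0.625/2.32 = 0.2694.
Total gain g = 0.30388.

0.30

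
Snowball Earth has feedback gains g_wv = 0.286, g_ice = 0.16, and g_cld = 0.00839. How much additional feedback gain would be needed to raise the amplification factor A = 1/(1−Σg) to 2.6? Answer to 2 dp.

Current total gain = 0.45439.
Target gain for A = 2.6: g* = 1 − 1/2.6 = 0.6154.
Additional gain needed = 0.6154 − 0.45439 = 0.16.

0.16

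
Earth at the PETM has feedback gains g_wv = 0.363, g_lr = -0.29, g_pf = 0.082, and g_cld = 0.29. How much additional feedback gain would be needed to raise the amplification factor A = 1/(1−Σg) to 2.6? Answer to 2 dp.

0.17

Current total gain = 0.445.
Target gain for A = 2.6: g* = 1 − 1/2.6 = 0.6154.
Additional gain needed = 0.6154 − 0.445 = 0.17.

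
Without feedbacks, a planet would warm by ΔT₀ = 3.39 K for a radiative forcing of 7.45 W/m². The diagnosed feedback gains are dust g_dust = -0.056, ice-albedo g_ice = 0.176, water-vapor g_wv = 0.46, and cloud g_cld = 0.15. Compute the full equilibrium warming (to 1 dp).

Total gain g = -0.056 + 0.176 + 0.46 + 0.15 = 0.73.
Amplification A = 1/(1 − 0.73) = 3.704.
ΔT = 3.39 × 3.704 = 12.6 K.

12.6 K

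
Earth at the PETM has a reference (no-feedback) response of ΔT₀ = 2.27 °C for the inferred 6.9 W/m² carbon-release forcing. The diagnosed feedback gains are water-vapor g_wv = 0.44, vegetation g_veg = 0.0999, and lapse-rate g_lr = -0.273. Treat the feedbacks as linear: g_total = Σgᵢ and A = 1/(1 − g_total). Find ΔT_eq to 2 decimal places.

3.10 °C

Total gain g = 0.44 + 0.0999 − 0.273 = 0.2669.
Amplification A = 1/(1 − 0.2669) = 1.364.
ΔT = 2.27 × 1.364 = 3.10 °C.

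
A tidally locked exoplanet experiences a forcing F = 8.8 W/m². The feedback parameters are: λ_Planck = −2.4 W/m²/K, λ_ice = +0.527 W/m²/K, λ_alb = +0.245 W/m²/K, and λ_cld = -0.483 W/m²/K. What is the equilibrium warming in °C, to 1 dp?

Net feedback parameter λ = (−2.4) + (+0.527) + (+0.245) + (-0.483) = -2.111 W/m²/K.
ΔT = −F/λ = −8.8/(-2.111) = 4.2 °C.

4.2 °C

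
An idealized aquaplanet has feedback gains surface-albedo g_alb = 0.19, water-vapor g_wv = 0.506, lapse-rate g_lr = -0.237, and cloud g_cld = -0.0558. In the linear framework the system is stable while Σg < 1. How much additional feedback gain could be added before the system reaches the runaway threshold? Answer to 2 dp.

0.60

Current total gain = 0.19 + 0.506 − 0.237 − 0.0558 = 0.4032.
Margin to runaway = 1 − 0.4032 = 0.60.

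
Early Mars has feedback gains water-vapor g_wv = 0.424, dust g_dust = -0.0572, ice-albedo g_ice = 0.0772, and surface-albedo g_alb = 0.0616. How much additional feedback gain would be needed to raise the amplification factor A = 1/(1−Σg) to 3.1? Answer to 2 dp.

0.17

Current total gain = 0.5056.
Target gain for A = 3.1: g* = 1 − 1/3.1 = 0.6774.
Additional gain needed = 0.6774 − 0.5056 = 0.17.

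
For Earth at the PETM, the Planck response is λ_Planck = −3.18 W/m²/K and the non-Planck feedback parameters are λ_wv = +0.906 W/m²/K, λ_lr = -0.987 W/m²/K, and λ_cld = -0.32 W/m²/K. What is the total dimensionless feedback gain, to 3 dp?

Convert to gains: g_wv = 0.906/3.18 = 0.2849; g_lr = -0.987/3.18 = -0.3104; g_cld = -0.32/3.18 = -0.1006.
Total gain g = -0.1261.

-0.126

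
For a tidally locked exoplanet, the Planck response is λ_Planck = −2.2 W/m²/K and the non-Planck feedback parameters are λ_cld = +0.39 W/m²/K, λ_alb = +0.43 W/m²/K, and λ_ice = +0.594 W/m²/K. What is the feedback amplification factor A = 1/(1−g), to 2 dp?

Convert to gains: g_cld = 0.39/2.2 = 0.1773; g_alb = 0.43/2.2 = 0.1955; g_ice = 0.594/2.2 = 0.27.
Total gain g = 0.6428.
A = 1/(1 − 0.6428) = 2.80.

2.80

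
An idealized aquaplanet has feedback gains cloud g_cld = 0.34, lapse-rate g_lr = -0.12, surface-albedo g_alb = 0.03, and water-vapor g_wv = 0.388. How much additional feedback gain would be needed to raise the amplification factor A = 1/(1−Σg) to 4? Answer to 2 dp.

Current total gain = 0.638.
Target gain for A = 4: g* = 1 − 1/4 = 0.75.
Additional gain needed = 0.75 − 0.638 = 0.11.

0.11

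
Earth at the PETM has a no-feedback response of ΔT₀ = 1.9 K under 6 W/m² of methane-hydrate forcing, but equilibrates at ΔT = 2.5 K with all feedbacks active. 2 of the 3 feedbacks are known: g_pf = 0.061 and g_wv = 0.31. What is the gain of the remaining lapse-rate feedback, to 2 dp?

-0.13

Amplification A = ΔT/ΔT₀ = 2.5/1.9 = 1.316.
Total gain g = 1 − 1/A = 1 − 1/1.316 = 0.2401.
Known gains sum to 0.061 + 0.31 = 0.371.
g_lr = 0.2401 − 0.371 = -0.13.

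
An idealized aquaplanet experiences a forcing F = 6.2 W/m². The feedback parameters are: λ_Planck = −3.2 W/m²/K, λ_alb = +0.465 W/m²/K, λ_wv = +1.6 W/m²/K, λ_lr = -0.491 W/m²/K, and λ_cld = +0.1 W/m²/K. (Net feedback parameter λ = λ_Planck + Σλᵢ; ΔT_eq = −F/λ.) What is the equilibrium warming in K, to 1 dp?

4.1 K

Net feedback parameter λ = (−3.2) + (+0.465) + (+1.6) + (-0.491) + (+0.1) = -1.526 W/m²/K.
ΔT = −F/λ = −6.2/(-1.526) = 4.1 K.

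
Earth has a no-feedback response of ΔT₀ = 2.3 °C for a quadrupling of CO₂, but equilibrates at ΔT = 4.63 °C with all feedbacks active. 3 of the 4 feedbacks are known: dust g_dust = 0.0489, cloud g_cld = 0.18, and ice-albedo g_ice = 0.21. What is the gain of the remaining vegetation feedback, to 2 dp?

Amplification A = ΔT/ΔT₀ = 4.63/2.3 = 2.013.
Total gain g = 1 − 1/A = 1 − 1/2.013 = 0.5032.
Known gains sum to 0.0489 + 0.18 + 0.21 = 0.4389.
g_veg = 0.5032 − 0.4389 = 0.06.

0.06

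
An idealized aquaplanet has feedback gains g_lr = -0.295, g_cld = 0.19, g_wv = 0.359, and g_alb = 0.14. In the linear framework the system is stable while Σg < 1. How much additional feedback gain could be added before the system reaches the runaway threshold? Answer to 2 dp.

Current total gain = -0.295 + 0.19 + 0.359 + 0.14 = 0.394.
Margin to runaway = 1 − 0.394 = 0.61.

0.61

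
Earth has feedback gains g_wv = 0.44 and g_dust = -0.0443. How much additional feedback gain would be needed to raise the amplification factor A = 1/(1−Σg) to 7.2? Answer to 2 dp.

0.47

Current total gain = 0.3957.
Target gain for A = 7.2: g* = 1 − 1/7.2 = 0.8611.
Additional gain needed = 0.8611 − 0.3957 = 0.47.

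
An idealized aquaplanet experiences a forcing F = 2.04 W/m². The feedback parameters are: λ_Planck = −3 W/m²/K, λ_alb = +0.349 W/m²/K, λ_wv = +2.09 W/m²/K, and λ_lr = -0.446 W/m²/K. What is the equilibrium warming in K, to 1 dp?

2.0 K

Net feedback parameter λ = (−3) + (+0.349) + (+2.09) + (-0.446) = -1.007 W/m²/K.
ΔT = −F/λ = −2.04/(-1.007) = 2.0 K.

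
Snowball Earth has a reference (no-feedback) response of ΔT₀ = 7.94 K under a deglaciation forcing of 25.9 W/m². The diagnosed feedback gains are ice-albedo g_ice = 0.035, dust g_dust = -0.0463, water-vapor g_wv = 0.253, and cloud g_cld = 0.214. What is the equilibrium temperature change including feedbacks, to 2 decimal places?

Total gain g = 0.035 − 0.0463 + 0.253 + 0.214 = 0.4557.
Amplification A = 1/(1 − 0.4557) = 1.837.
ΔT = 7.94 × 1.837 = 14.59 K.

14.59 K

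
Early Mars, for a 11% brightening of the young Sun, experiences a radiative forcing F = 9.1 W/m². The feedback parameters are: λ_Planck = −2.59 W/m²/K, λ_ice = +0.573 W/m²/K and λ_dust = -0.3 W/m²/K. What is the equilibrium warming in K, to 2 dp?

3.93 K

Net feedback parameter λ = (−2.59) + (+0.573) + (-0.3) = -2.317 W/m²/K.
ΔT = −F/λ = −9.1/(-2.317) = 3.93 K.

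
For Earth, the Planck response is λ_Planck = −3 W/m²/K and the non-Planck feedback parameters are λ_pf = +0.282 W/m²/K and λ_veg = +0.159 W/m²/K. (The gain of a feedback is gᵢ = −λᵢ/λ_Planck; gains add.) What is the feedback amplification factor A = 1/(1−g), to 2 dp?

Convert to gains: g_pf = 0.282/3 = 0.094; g_veg = 0.159/3 = 0.053.
Total gain g = 0.147.
A = 1/(1 − 0.147) = 1.17.

1.17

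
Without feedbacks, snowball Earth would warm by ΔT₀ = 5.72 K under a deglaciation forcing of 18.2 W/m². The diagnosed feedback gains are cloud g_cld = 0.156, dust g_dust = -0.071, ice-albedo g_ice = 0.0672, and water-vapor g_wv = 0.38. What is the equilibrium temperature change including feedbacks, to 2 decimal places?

12.23 K

Total gain g = 0.156 − 0.071 + 0.0672 + 0.38 = 0.5322.
Amplification A = 1/(1 − 0.5322) = 2.138.
ΔT = 5.72 × 2.138 = 12.23 K.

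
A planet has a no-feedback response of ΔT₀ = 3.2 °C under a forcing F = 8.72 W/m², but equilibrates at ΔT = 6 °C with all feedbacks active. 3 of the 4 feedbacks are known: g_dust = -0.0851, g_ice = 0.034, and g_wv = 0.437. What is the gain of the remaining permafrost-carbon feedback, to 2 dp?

Amplification A = ΔT/ΔT₀ = 6/3.2 = 1.875.
Total gain g = 1 − 1/A = 1 − 1/1.875 = 0.4667.
Known gains sum to -0.0851 + 0.034 + 0.437 = 0.3859.
g_pf = 0.4667 − 0.3859 = 0.08.

0.08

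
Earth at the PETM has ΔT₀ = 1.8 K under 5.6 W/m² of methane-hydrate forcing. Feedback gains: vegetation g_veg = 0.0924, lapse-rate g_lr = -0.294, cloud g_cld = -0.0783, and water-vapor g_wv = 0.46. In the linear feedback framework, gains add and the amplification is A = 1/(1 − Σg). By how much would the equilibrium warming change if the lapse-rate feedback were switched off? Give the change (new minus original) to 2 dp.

Original: g = 0.1801, ΔT = 1.8/(1−0.1801) = 2.1954 K.
Without lapse-rate: g' = 0.4741, ΔT' = 1.8/(1−0.4741) = 3.4227 K.
Change = 3.4227 − 2.1954 = 1.23 K.

1.23 K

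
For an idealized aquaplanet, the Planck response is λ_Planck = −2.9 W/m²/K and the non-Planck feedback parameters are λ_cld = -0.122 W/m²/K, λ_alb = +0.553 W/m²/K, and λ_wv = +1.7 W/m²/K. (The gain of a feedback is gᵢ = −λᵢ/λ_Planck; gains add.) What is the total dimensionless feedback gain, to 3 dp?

0.735

Convert to gains: g_cld = -0.122/2.9 = -0.04207; g_alb = 0.553/2.9 = 0.1907; g_wv = 1.7/2.9 = 0.5862.
Total gain g = 0.73483.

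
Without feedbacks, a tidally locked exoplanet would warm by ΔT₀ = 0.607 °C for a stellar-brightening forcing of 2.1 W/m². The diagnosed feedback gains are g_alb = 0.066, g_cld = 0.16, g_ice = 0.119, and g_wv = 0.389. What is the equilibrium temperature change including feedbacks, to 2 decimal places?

Total gain g = 0.066 + 0.16 + 0.119 + 0.389 = 0.734.
Amplification A = 1/(1 − 0.734) = 3.759.
ΔT = 0.607 × 3.759 = 2.28 °C.

2.28 °C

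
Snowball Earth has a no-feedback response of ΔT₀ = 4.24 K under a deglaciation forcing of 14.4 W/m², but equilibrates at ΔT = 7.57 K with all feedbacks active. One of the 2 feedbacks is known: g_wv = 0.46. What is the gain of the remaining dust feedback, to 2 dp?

Amplification A = ΔT/ΔT₀ = 7.57/4.24 = 1.785.
Total gain g = 1 − 1/A = 1 − 1/1.785 = 0.4398.
The known gain is 0.46.
g_dust = 0.4398 − 0.46 = -0.02.

-0.02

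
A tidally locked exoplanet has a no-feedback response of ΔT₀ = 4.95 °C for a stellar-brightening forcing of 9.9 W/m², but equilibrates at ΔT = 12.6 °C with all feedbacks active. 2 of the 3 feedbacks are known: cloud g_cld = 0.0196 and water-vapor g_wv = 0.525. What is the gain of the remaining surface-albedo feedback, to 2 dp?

Amplification A = ΔT/ΔT₀ = 12.6/4.95 = 2.545.
Total gain g = 1 − 1/A = 1 − 1/2.545 = 0.6071.
Known gains sum to 0.0196 + 0.525 = 0.5446.
g_alb = 0.6071 − 0.5446 = 0.06.

0.06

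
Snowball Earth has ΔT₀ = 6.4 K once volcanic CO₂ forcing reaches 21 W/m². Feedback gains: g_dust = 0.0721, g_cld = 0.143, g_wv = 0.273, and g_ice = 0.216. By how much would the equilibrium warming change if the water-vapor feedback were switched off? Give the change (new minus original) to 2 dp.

-10.38 K

Original: g = 0.7041, ΔT = 6.4/(1−0.7041) = 21.6289 K.
Without water-vapor: g' = 0.4311, ΔT' = 6.4/(1−0.4311) = 11.2498 K.
Change = 11.2498 − 21.6289 = -10.38 K.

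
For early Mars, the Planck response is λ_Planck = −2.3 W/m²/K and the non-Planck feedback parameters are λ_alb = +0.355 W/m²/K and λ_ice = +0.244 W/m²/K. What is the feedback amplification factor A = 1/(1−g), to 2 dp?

Convert to gains: g_alb = 0.355/2.3 = 0.1543; g_ice = 0.244/2.3 = 0.1061.
Total gain g = 0.2604.
A = 1/(1 − 0.2604) = 1.35.

1.35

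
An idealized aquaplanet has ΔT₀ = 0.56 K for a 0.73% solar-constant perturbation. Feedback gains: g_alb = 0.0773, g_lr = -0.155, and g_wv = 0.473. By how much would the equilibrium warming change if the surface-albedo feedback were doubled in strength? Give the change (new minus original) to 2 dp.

0.14 K

Original: g = 0.3953, ΔT = 0.56/(1−0.3953) = 0.9261 K.
With doubled surface-albedo: g' = 0.4726, ΔT' = 0.56/(1−0.4726) = 1.0618 K.
Change = 1.0618 − 0.9261 = 0.14 K.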